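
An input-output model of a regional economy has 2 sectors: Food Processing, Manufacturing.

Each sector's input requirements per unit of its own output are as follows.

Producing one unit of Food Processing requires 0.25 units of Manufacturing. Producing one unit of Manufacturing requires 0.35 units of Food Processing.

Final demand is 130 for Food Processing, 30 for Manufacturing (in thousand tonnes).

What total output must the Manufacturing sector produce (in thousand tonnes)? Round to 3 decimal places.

x_M = 68.493

I − A =
  [   1.00    -0.35]
  [  -0.25     1.00]
det(I−A) = (1.00)(1.00) − (-0.35)(-0.25) = 0.9125
adj(I−A) = [[1.00, 0.35], [0.25, 1.00]]
(I − A)⁻¹ = adj(I−A) / det(I−A) ≈
  [   1.0959     0.3836]
  [   0.2740     1.0959]
x = (I − A)⁻¹ d = adj(I−A)·d / det(I−A), with det(I−A) = 0.9125:
  x_F = (1.00·130 + 0.35·30) / 0.9125 = 140.50 / 0.9125 ≈ 153.973
  x_M = (0.25·130 + 1.00·30) / 0.9125 = 62.50 / 0.9125 ≈ 68.493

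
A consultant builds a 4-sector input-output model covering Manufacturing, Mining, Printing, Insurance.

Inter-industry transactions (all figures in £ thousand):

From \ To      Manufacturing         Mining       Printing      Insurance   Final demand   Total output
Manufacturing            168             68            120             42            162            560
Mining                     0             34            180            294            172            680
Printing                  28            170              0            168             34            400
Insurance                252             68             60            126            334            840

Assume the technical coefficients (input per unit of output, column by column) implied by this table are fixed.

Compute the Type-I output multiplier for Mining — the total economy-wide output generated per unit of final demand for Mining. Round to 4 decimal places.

m_2 = 2.9160

Technical coefficients a_ij = z_ij / X_j:
  a_11 = 168/560 = 0.30, a_21 = 0/560 = 0.00, a_31 = 28/560 = 0.05, a_41 = 252/560 = 0.45
  a_12 = 68/680 = 0.10, a_22 = 34/680 = 0.05, a_32 = 170/680 = 0.25, a_42 = 68/680 = 0.10
  a_13 = 120/400 = 0.30, a_23 = 180/400 = 0.45, a_33 = 0/400 = 0.00, a_43 = 60/400 = 0.15
  a_14 = 42/840 = 0.05, a_24 = 294/840 = 0.35, a_34 = 168/840 = 0.20, a_44 = 126/840 = 0.15
I − A =
  [   0.70    -0.10    -0.30    -0.05]
  [   0.00     0.95    -0.45    -0.35]
  [  -0.05    -0.25     1.00    -0.20]
  [  -0.45    -0.10    -0.15     0.85]
Compute the cofactors C_ij = (−1)^(i+j)·(3×3 minor ij) of I−A; the adjugate is their transpose:
adj(I−A) = Cᵀ =
  [ 0.626250   0.158625   0.284625   0.169125]
  [ 0.219750   0.511375   0.341625   0.303875]
  [ 0.163500   0.170625   0.503625   0.198375]
  [ 0.386250   0.174250   0.279750   0.569750]
det(I−A) = Σ_j (I−A)_1j·C_1j = (0.70)(0.626250) + (-0.10)(0.219750) + (-0.30)(0.163500) + (-0.05)(0.386250) = 0.3480375
(I − A)⁻¹ = adj(I−A) / det(I−A) ≈
  [   1.79938     0.45577     0.81780     0.48594]
  [   0.63140     1.46931     0.98158     0.87311]
  [   0.46978     0.49025     1.44704     0.56998]
  [   1.10979     0.50066     0.80379     1.63704]
The output multiplier for sector j is the column-j sum of the Leontief inverse (I − A)⁻¹ = adj(I−A) / det(I−A).
Column 2 of adj(I−A): (0.158625, 0.511375, 0.170625, 0.174250); det(I−A) = 0.3480375.
m_2 = (0.158625 + 0.511375 + 0.170625 + 0.174250) / 0.3480375 = 1.014875 / 0.3480375 ≈ 2.9160.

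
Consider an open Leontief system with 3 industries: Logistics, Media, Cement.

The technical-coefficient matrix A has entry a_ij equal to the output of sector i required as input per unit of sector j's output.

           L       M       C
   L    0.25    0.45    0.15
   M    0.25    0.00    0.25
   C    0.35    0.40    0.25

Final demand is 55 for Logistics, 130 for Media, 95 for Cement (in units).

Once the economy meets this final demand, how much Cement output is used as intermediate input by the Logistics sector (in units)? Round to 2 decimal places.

z_CL = 132.75

I − A =
  [   0.75    -0.45    -0.15]
  [  -0.25     1.00    -0.25]
  [  -0.35    -0.40     0.75]
Cofactors of I−A, C_ij = (−1)^(i+j)·(minor ij) (rows/columns in the sector order above):
  C_11 = (1.00)(0.75) − (-0.25)(-0.40) = 0.6500
  C_12 = −[(-0.25)(0.75) − (-0.25)(-0.35)] = 0.2750
  C_13 = (-0.25)(-0.40) − (1.00)(-0.35) = 0.4500
  C_21 = −[(-0.45)(0.75) − (-0.15)(-0.40)] = 0.3975
  C_22 = (0.75)(0.75) − (-0.15)(-0.35) = 0.5100
  C_23 = −[(0.75)(-0.40) − (-0.45)(-0.35)] = 0.4575
  C_31 = (-0.45)(-0.25) − (-0.15)(1.00) = 0.2625
  C_32 = −[(0.75)(-0.25) − (-0.15)(-0.25)] = 0.2250
  C_33 = (0.75)(1.00) − (-0.45)(-0.25) = 0.6375
det(I−A) = Σ_j (I−A)_1j·C_1j = (0.75)(0.6500) + (-0.45)(0.2750) + (-0.15)(0.4500) = 0.29625
adj(I−A) = Cᵀ =
  [ 0.6500   0.3975   0.2625]
  [ 0.2750   0.5100   0.2250]
  [ 0.4500   0.4575   0.6375]
(I − A)⁻¹ = adj(I−A) / det(I−A) ≈
  [   2.1941     1.3418     0.8861]
  [   0.9283     1.7215     0.7595]
  [   1.5190     1.5443     2.1519]
First solve x = (I − A)⁻¹ d = adj(I−A)·d / det(I−A); in particular x_L = (0.6500·55 + 0.3975·130 + 0.2625·95) / 0.29625 = 112.3625 / 0.29625 ≈ 379.2827.
Intermediate flow from C to L: z_CL = a_CL · x_L = 0.35 × 112.3625 / 0.29625 = 39.326875 / 0.29625 ≈ 132.75.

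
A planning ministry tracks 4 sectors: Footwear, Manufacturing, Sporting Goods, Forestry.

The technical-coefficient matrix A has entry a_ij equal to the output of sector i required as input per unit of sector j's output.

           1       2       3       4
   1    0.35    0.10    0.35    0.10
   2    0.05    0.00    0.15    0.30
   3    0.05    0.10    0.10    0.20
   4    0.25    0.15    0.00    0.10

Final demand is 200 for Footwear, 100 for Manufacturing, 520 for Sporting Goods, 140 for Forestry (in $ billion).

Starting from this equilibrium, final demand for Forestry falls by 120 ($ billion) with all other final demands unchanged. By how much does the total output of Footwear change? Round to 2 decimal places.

I − A =
  [   0.65    -0.10    -0.35    -0.10]
  [  -0.05     1.00    -0.15    -0.30]
  [  -0.05    -0.10     0.90    -0.20]
  [  -0.25    -0.15     0.00     0.90]
Compute the cofactors C_ij = (−1)^(i+j)·(3×3 minor ij) of I−A; the adjugate is their transpose:
adj(I−A) = Cᵀ =
  [ 0.751500   0.136500   0.315000   0.199000]
  [ 0.122250   0.470750   0.126000   0.198500]
  [ 0.106250   0.085750   0.518000   0.155500]
  [ 0.229125   0.116375   0.108500   0.550750]
det(I−A) = Σ_j (I−A)_1j·C_1j = (0.65)(0.751500) + (-0.10)(0.122250) + (-0.35)(0.106250) + (-0.10)(0.229125) = 0.41615
(I − A)⁻¹ = adj(I−A) / det(I−A) ≈
  [   1.8058     0.3280     0.7569     0.4782]
  [   0.2938     1.1312     0.3028     0.4770]
  [   0.2553     0.2061     1.2447     0.3737]
  [   0.5506     0.2796     0.2607     1.3234]
Δx = (I − A)⁻¹ Δd with Δd having -120 in the Forestry component and 0 elsewhere.
So Δx_1 = L_14 · (-120), where L_14 = adj(I−A)_14 / det(I−A) = 0.199000 / 0.41615.
Δx_1 = 0.199000 × (-120) / 0.41615 = -23.88 / 0.41615 ≈ -57.38.

Δx_1 = -57.38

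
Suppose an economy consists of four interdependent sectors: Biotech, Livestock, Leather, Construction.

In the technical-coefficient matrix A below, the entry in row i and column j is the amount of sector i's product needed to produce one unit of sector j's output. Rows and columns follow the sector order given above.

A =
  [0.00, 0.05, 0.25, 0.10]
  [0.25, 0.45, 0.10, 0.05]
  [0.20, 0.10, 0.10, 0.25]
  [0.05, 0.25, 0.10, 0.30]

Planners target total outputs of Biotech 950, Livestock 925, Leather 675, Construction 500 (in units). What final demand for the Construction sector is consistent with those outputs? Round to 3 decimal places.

I − A =
  [   1.00    -0.05    -0.25    -0.10]
  [  -0.25     0.55    -0.10    -0.05]
  [  -0.20    -0.10     0.90    -0.25]
  [  -0.05    -0.25    -0.10     0.70]
d = (I − A) x:
  d_1 = (+1.00)·950 + (-0.05)·925 + (-0.25)·675 + (-0.10)·500 = 685.000
  d_2 = (-0.25)·950 + (+0.55)·925 + (-0.10)·675 + (-0.05)·500 = 178.750
  d_3 = (-0.20)·950 + (-0.10)·925 + (+0.90)·675 + (-0.25)·500 = 200.000
  d_4 = (-0.05)·950 + (-0.25)·925 + (-0.10)·675 + (+0.70)·500 = 3.750

d_4 = 3.750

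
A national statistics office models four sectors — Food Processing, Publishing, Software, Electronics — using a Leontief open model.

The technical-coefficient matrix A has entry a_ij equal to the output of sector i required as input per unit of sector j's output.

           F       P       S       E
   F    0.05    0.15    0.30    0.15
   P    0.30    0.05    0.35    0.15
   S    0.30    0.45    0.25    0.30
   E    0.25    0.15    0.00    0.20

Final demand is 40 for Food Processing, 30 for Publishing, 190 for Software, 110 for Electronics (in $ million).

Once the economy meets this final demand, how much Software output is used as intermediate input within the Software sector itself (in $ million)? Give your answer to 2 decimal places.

z_SS = 256.10

I − A =
  [   0.95    -0.15    -0.30    -0.15]
  [  -0.30     0.95    -0.35    -0.15]
  [  -0.30    -0.45     0.75    -0.30]
  [  -0.25    -0.15     0.00     0.80]
Compute the cofactors C_ij = (−1)^(i+j)·(3×3 minor ij) of I−A; the adjugate is their transpose:
adj(I−A) = Cᵀ =
  [ 0.411375   0.228375   0.271125   0.221625]
  [ 0.318375   0.447375   0.336125   0.269625]
  [ 0.430875   0.421875   0.616625   0.391125]
  [ 0.188250   0.155250   0.147750   0.351750]
det(I−A) = Σ_j (I−A)_1j·C_1j = (0.95)(0.411375) + (-0.15)(0.318375) + (-0.30)(0.430875) + (-0.15)(0.188250) = 0.18555
(I − A)⁻¹ = adj(I−A) / det(I−A) ≈
  [   2.2171     1.2308     1.4612     1.1944]
  [   1.7158     2.4111     1.8115     1.4531]
  [   2.3222     2.2736     3.3232     2.1079]
  [   1.0146     0.8367     0.7963     1.8957]
First solve x = (I − A)⁻¹ d = adj(I−A)·d / det(I−A); in particular x_S = (0.430875·40 + 0.421875·30 + 0.616625·190 + 0.391125·110) / 0.18555 = 190.07375 / 0.18555 ≈ 1024.3802.
Intermediate flow from S to S: z_SS = a_SS · x_S = 0.25 × 190.07375 / 0.18555 = 47.5184375 / 0.18555 ≈ 256.10.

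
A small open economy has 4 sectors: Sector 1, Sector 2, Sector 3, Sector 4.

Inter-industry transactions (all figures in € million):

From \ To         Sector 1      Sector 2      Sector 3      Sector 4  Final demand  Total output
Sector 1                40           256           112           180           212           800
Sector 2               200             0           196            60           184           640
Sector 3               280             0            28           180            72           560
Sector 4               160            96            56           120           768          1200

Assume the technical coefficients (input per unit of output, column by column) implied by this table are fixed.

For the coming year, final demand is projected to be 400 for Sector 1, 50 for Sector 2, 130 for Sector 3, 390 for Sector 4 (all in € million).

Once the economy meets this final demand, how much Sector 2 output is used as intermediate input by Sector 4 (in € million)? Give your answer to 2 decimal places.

z_24 = 39.05

Technical coefficients a_ij = z_ij / X_j:
  a_11 = 40/800 = 0.05, a_21 = 200/800 = 0.25, a_31 = 280/800 = 0.35, a_41 = 160/800 = 0.20
  a_12 = 256/640 = 0.40, a_22 = 0/640 = 0.00, a_32 = 0/640 = 0.00, a_42 = 96/640 = 0.15
  a_13 = 112/560 = 0.20, a_23 = 196/560 = 0.35, a_33 = 28/560 = 0.05, a_43 = 56/560 = 0.10
  a_14 = 180/1200 = 0.15, a_24 = 60/1200 = 0.05, a_34 = 180/1200 = 0.15, a_44 = 120/1200 = 0.10
I − A =
  [   0.95    -0.40    -0.20    -0.15]
  [  -0.25     1.00    -0.35    -0.05]
  [  -0.35     0.00     0.95    -0.15]
  [  -0.20    -0.15    -0.10     0.90]
Compute the cofactors C_ij = (−1)^(i+j)·(3×3 minor ij) of I−A; the adjugate is their transpose:
adj(I−A) = Cᵀ =
  [ 0.825000   0.361875   0.329375   0.212500]
  [ 0.342000   0.695250   0.344250   0.153000]
  [ 0.348000   0.167250   0.718250   0.187000]
  [ 0.279000   0.214875   0.210375   0.688500]
det(I−A) = Σ_j (I−A)_1j·C_1j = (0.95)(0.825000) + (-0.40)(0.342000) + (-0.20)(0.348000) + (-0.15)(0.279000) = 0.5355
(I − A)⁻¹ = adj(I−A) / det(I−A) ≈
  [   1.5406     0.6758     0.6151     0.3968]
  [   0.6387     1.2983     0.6429     0.2857]
  [   0.6499     0.3123     1.3413     0.3492]
  [   0.5210     0.4013     0.3929     1.2857]
First solve x = (I − A)⁻¹ d = adj(I−A)·d / det(I−A); in particular x_4 = (0.279000·400 + 0.214875·50 + 0.210375·130 + 0.688500·390) / 0.5355 = 418.2075 / 0.5355 ≈ 780.9664.
Intermediate flow from 2 to 4: z_24 = a_24 · x_4 = 0.05 × 418.2075 / 0.5355 = 20.910375 / 0.5355 ≈ 39.05.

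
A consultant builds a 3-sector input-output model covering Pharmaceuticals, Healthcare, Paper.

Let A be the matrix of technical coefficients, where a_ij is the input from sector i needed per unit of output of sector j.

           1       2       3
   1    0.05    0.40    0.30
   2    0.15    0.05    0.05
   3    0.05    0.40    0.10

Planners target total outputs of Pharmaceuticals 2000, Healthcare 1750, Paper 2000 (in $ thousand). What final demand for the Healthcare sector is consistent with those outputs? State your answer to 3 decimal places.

I − A =
  [   0.95    -0.40    -0.30]
  [  -0.15     0.95    -0.05]
  [  -0.05    -0.40     0.90]
d = (I − A) x:
  d_1 = (+0.95)·2000 + (-0.40)·1750 + (-0.30)·2000 = 600.000
  d_2 = (-0.15)·2000 + (+0.95)·1750 + (-0.05)·2000 = 1262.500
  d_3 = (-0.05)·2000 + (-0.40)·1750 + (+0.90)·2000 = 1000.000

d_2 = 1262.500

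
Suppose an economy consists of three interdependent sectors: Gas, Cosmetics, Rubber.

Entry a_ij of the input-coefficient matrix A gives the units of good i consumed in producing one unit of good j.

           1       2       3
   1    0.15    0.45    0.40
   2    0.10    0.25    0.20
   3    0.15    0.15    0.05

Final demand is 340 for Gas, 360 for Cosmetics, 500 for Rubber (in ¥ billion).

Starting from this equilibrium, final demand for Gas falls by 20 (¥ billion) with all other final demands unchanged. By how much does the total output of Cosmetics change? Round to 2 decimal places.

Δx_2 = -5.29

I − A =
  [   0.85    -0.45    -0.40]
  [  -0.10     0.75    -0.20]
  [  -0.15    -0.15     0.95]
Cofactors of I−A, C_ij = (−1)^(i+j)·(minor ij) (rows/columns in the sector order above):
  C_11 = (0.75)(0.95) − (-0.20)(-0.15) = 0.6825
  C_12 = −[(-0.10)(0.95) − (-0.20)(-0.15)] = 0.1250
  C_13 = (-0.10)(-0.15) − (0.75)(-0.15) = 0.1275
  C_21 = −[(-0.45)(0.95) − (-0.40)(-0.15)] = 0.4875
  C_22 = (0.85)(0.95) − (-0.40)(-0.15) = 0.7475
  C_23 = −[(0.85)(-0.15) − (-0.45)(-0.15)] = 0.1950
  C_31 = (-0.45)(-0.20) − (-0.40)(0.75) = 0.3900
  C_32 = −[(0.85)(-0.20) − (-0.40)(-0.10)] = 0.2100
  C_33 = (0.85)(0.75) − (-0.45)(-0.10) = 0.5925
det(I−A) = Σ_j (I−A)_1j·C_1j = (0.85)(0.6825) + (-0.45)(0.1250) + (-0.40)(0.1275) = 0.472875
adj(I−A) = Cᵀ =
  [ 0.6825   0.4875   0.3900]
  [ 0.1250   0.7475   0.2100]
  [ 0.1275   0.1950   0.5925]
(I − A)⁻¹ = adj(I−A) / det(I−A) ≈
  [   1.4433     1.0309     0.8247]
  [   0.2643     1.5808     0.4441]
  [   0.2696     0.4124     1.2530]
Δx = (I − A)⁻¹ Δd with Δd having -20 in the Gas component and 0 elsewhere.
So Δx_2 = L_21 · (-20), where L_21 = adj(I−A)_21 / det(I−A) = 0.1250 / 0.472875.
Δx_2 = 0.1250 × (-20) / 0.472875 = -2.50 / 0.472875 ≈ -5.29.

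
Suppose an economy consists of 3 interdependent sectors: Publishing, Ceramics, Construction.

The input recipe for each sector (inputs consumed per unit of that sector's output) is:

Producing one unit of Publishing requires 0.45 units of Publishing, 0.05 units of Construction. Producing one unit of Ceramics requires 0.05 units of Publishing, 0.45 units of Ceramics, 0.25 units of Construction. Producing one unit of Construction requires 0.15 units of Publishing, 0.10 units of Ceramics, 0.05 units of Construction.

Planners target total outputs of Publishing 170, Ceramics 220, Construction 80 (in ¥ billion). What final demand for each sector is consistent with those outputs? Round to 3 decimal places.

I − A =
  [   0.55    -0.05    -0.15]
  [   0.00     0.55    -0.10]
  [  -0.05    -0.25     0.95]
d = (I − A) x:
  d_1 = (+0.55)·170 + (-0.05)·220 + (-0.15)·80 = 70.500
  d_2 = (+0.00)·170 + (+0.55)·220 + (-0.10)·80 = 113.000
  d_3 = (-0.05)·170 + (-0.25)·220 + (+0.95)·80 = 12.500

d_1 = 70.500, d_2 = 113.000, d_3 = 12.500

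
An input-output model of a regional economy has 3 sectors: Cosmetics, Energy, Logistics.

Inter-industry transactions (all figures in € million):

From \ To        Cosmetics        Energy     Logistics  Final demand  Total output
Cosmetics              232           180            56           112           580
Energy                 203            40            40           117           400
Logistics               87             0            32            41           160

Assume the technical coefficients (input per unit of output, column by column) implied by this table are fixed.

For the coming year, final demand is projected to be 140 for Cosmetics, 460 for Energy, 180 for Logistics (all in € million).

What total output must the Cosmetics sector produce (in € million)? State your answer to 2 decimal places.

Technical coefficients a_ij = z_ij / X_j:
  a_11 = 232/580 = 0.40, a_21 = 203/580 = 0.35, a_31 = 87/580 = 0.15
  a_12 = 180/400 = 0.45, a_22 = 40/400 = 0.10, a_32 = 0/400 = 0.00
  a_13 = 56/160 = 0.35, a_23 = 40/160 = 0.25, a_33 = 32/160 = 0.20
I − A =
  [   0.60    -0.45    -0.35]
  [  -0.35     0.90    -0.25]
  [  -0.15     0.00     0.80]
Cofactors of I−A, C_ij = (−1)^(i+j)·(minor ij) (rows/columns in the sector order above):
  C_11 = (0.90)(0.80) − (-0.25)(0.00) = 0.7200
  C_12 = −[(-0.35)(0.80) − (-0.25)(-0.15)] = 0.3175
  C_13 = (-0.35)(0.00) − (0.90)(-0.15) = 0.1350
  C_21 = −[(-0.45)(0.80) − (-0.35)(0.00)] = 0.3600
  C_22 = (0.60)(0.80) − (-0.35)(-0.15) = 0.4275
  C_23 = −[(0.60)(0.00) − (-0.45)(-0.15)] = 0.0675
  C_31 = (-0.45)(-0.25) − (-0.35)(0.90) = 0.4275
  C_32 = −[(0.60)(-0.25) − (-0.35)(-0.35)] = 0.2725
  C_33 = (0.60)(0.90) − (-0.45)(-0.35) = 0.3825
det(I−A) = Σ_j (I−A)_1j·C_1j = (0.60)(0.7200) + (-0.45)(0.3175) + (-0.35)(0.1350) = 0.241875
adj(I−A) = Cᵀ =
  [ 0.7200   0.3600   0.4275]
  [ 0.3175   0.4275   0.2725]
  [ 0.1350   0.0675   0.3825]
(I − A)⁻¹ = adj(I−A) / det(I−A) ≈
  [   2.9767     1.4884     1.7674]
  [   1.3127     1.7674     1.1266]
  [   0.5581     0.2791     1.5814]
x = (I − A)⁻¹ d = adj(I−A)·d / det(I−A), with det(I−A) = 0.241875:
  x_1 = (0.7200·140 + 0.3600·460 + 0.4275·180) / 0.241875 = 343.35 / 0.241875 ≈ 1419.53
  x_2 = (0.3175·140 + 0.4275·460 + 0.2725·180) / 0.241875 = 290.15 / 0.241875 ≈ 1199.59
  x_3 = (0.1350·140 + 0.0675·460 + 0.3825·180) / 0.241875 = 118.80 / 0.241875 ≈ 491.16

x_1 = 1419.53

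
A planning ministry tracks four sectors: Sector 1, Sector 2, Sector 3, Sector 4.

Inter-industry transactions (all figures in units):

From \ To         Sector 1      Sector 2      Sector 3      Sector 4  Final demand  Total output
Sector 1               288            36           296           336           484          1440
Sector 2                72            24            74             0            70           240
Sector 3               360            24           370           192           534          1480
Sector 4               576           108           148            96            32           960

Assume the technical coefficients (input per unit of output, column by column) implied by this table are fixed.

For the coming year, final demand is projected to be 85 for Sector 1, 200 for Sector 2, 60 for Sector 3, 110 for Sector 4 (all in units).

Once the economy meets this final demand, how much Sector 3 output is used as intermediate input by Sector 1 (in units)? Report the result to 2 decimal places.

Technical coefficients a_ij = z_ij / X_j:
  a_11 = 288/1440 = 0.20, a_21 = 72/1440 = 0.05, a_31 = 360/1440 = 0.25, a_41 = 576/1440 = 0.40
  a_12 = 36/240 = 0.15, a_22 = 24/240 = 0.10, a_32 = 24/240 = 0.10, a_42 = 108/240 = 0.45
  a_13 = 296/1480 = 0.20, a_23 = 74/1480 = 0.05, a_33 = 370/1480 = 0.25, a_43 = 148/1480 = 0.10
  a_14 = 336/960 = 0.35, a_24 = 0/960 = 0.00, a_34 = 192/960 = 0.20, a_44 = 96/960 = 0.10
I − A =
  [   0.80    -0.15    -0.20    -0.35]
  [  -0.05     0.90    -0.05     0.00]
  [  -0.25    -0.10     0.75    -0.20]
  [  -0.40    -0.45    -0.10     0.90]
Compute the cofactors C_ij = (−1)^(i+j)·(3×3 minor ij) of I−A; the adjugate is their transpose:
adj(I−A) = Cᵀ =
  [ 0.580500   0.255875   0.208125   0.272000]
  [ 0.048000   0.349250   0.039750   0.027500]
  [ 0.283500   0.215125   0.507375   0.223000]
  [ 0.313500   0.312250   0.168750   0.482500]
det(I−A) = Σ_j (I−A)_1j·C_1j = (0.80)(0.580500) + (-0.15)(0.048000) + (-0.20)(0.283500) + (-0.35)(0.313500) = 0.290775
(I − A)⁻¹ = adj(I−A) / det(I−A) ≈
  [   1.9964     0.8800     0.7158     0.9354]
  [   0.1651     1.2011     0.1367     0.0946]
  [   0.9750     0.7398     1.7449     0.7669]
  [   1.0782     1.0739     0.5803     1.6594]
First solve x = (I − A)⁻¹ d = adj(I−A)·d / det(I−A); in particular x_1 = (0.580500·85 + 0.255875·200 + 0.208125·60 + 0.272000·110) / 0.290775 = 142.925 / 0.290775 ≈ 491.5313.
Intermediate flow from 3 to 1: z_31 = a_31 · x_1 = 0.25 × 142.925 / 0.290775 = 35.73125 / 0.290775 ≈ 122.88.

z_31 = 122.88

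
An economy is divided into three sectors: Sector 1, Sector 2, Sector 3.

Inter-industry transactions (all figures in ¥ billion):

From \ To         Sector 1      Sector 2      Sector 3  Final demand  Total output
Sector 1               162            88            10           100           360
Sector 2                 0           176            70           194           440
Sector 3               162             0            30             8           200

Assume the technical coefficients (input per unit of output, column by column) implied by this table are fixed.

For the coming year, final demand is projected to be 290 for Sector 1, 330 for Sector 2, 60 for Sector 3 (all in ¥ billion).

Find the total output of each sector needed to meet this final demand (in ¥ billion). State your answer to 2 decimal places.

x_1 = 891.72, x_2 = 866.56, x_3 = 542.68

Technical coefficients a_ij = z_ij / X_j:
  a_11 = 162/360 = 0.45, a_21 = 0/360 = 0.00, a_31 = 162/360 = 0.45
  a_12 = 88/440 = 0.20, a_22 = 176/440 = 0.40, a_32 = 0/440 = 0.00
  a_13 = 10/200 = 0.05, a_23 = 70/200 = 0.35, a_33 = 30/200 = 0.15
I − A =
  [   0.55    -0.20    -0.05]
  [   0.00     0.60    -0.35]
  [  -0.45     0.00     0.85]
Cofactors of I−A, C_ij = (−1)^(i+j)·(minor ij) (rows/columns in the sector order above):
  C_11 = (0.60)(0.85) − (-0.35)(0.00) = 0.5100
  C_12 = −[(0.00)(0.85) − (-0.35)(-0.45)] = 0.1575
  C_13 = (0.00)(0.00) − (0.60)(-0.45) = 0.2700
  C_21 = −[(-0.20)(0.85) − (-0.05)(0.00)] = 0.1700
  C_22 = (0.55)(0.85) − (-0.05)(-0.45) = 0.4450
  C_23 = −[(0.55)(0.00) − (-0.20)(-0.45)] = 0.0900
  C_31 = (-0.20)(-0.35) − (-0.05)(0.60) = 0.1000
  C_32 = −[(0.55)(-0.35) − (-0.05)(0.00)] = 0.1925
  C_33 = (0.55)(0.60) − (-0.20)(0.00) = 0.3300
det(I−A) = Σ_j (I−A)_1j·C_1j = (0.55)(0.5100) + (-0.20)(0.1575) + (-0.05)(0.2700) = 0.2355
adj(I−A) = Cᵀ =
  [ 0.5100   0.1700   0.1000]
  [ 0.1575   0.4450   0.1925]
  [ 0.2700   0.0900   0.3300]
(I − A)⁻¹ = adj(I−A) / det(I−A) ≈
  [   2.1656     0.7219     0.4246]
  [   0.6688     1.8896     0.8174]
  [   1.1465     0.3822     1.4013]
x = (I − A)⁻¹ d = adj(I−A)·d / det(I−A), with det(I−A) = 0.2355:
  x_1 = (0.5100·290 + 0.1700·330 + 0.1000·60) / 0.2355 = 210.00 / 0.2355 ≈ 891.72
  x_2 = (0.1575·290 + 0.4450·330 + 0.1925·60) / 0.2355 = 204.075 / 0.2355 ≈ 866.56
  x_3 = (0.2700·290 + 0.0900·330 + 0.3300·60) / 0.2355 = 127.80 / 0.2355 ≈ 542.68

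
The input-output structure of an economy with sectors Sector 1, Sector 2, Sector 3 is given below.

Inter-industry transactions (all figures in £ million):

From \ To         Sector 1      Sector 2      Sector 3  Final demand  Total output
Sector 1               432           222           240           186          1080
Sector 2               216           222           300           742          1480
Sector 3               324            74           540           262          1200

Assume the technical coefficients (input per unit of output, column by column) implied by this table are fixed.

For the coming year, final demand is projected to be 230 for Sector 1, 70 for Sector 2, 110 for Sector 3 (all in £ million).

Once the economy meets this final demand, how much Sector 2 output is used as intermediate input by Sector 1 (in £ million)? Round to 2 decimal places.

z_21 = 139.35

Technical coefficients a_ij = z_ij / X_j:
  a_11 = 432/1080 = 0.40, a_21 = 216/1080 = 0.20, a_31 = 324/1080 = 0.30
  a_12 = 222/1480 = 0.15, a_22 = 222/1480 = 0.15, a_32 = 74/1480 = 0.05
  a_13 = 240/1200 = 0.20, a_23 = 300/1200 = 0.25, a_33 = 540/1200 = 0.45
I − A =
  [   0.60    -0.15    -0.20]
  [  -0.20     0.85    -0.25]
  [  -0.30    -0.05     0.55]
Cofactors of I−A, C_ij = (−1)^(i+j)·(minor ij) (rows/columns in the sector order above):
  C_11 = (0.85)(0.55) − (-0.25)(-0.05) = 0.4550
  C_12 = −[(-0.20)(0.55) − (-0.25)(-0.30)] = 0.1850
  C_13 = (-0.20)(-0.05) − (0.85)(-0.30) = 0.2650
  C_21 = −[(-0.15)(0.55) − (-0.20)(-0.05)] = 0.0925
  C_22 = (0.60)(0.55) − (-0.20)(-0.30) = 0.2700
  C_23 = −[(0.60)(-0.05) − (-0.15)(-0.30)] = 0.0750
  C_31 = (-0.15)(-0.25) − (-0.20)(0.85) = 0.2075
  C_32 = −[(0.60)(-0.25) − (-0.20)(-0.20)] = 0.1900
  C_33 = (0.60)(0.85) − (-0.15)(-0.20) = 0.4800
det(I−A) = Σ_j (I−A)_1j·C_1j = (0.60)(0.4550) + (-0.15)(0.1850) + (-0.20)(0.2650) = 0.19225
adj(I−A) = Cᵀ =
  [ 0.4550   0.0925   0.2075]
  [ 0.1850   0.2700   0.1900]
  [ 0.2650   0.0750   0.4800]
(I − A)⁻¹ = adj(I−A) / det(I−A) ≈
  [   2.3667     0.4811     1.0793]
  [   0.9623     1.4044     0.9883]
  [   1.3784     0.3901     2.4967]
First solve x = (I − A)⁻¹ d = adj(I−A)·d / det(I−A); in particular x_1 = (0.4550·230 + 0.0925·70 + 0.2075·110) / 0.19225 = 133.95 / 0.19225 ≈ 696.7490.
Intermediate flow from 2 to 1: z_21 = a_21 · x_1 = 0.20 × 133.95 / 0.19225 = 26.79 / 0.19225 ≈ 139.35.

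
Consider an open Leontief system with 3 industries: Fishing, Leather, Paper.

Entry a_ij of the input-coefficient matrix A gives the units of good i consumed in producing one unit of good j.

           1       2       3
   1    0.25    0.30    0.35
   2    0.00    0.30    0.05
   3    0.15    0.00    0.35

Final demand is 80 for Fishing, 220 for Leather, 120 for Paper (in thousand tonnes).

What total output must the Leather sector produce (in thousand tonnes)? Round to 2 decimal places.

x_2 = 333.50

I − A =
  [   0.75    -0.30    -0.35]
  [   0.00     0.70    -0.05]
  [  -0.15     0.00     0.65]
Cofactors of I−A, C_ij = (−1)^(i+j)·(minor ij) (rows/columns in the sector order above):
  C_11 = (0.70)(0.65) − (-0.05)(0.00) = 0.4550
  C_12 = −[(0.00)(0.65) − (-0.05)(-0.15)] = 0.0075
  C_13 = (0.00)(0.00) − (0.70)(-0.15) = 0.1050
  C_21 = −[(-0.30)(0.65) − (-0.35)(0.00)] = 0.1950
  C_22 = (0.75)(0.65) − (-0.35)(-0.15) = 0.4350
  C_23 = −[(0.75)(0.00) − (-0.30)(-0.15)] = 0.0450
  C_31 = (-0.30)(-0.05) − (-0.35)(0.70) = 0.2600
  C_32 = −[(0.75)(-0.05) − (-0.35)(0.00)] = 0.0375
  C_33 = (0.75)(0.70) − (-0.30)(0.00) = 0.5250
det(I−A) = Σ_j (I−A)_1j·C_1j = (0.75)(0.4550) + (-0.30)(0.0075) + (-0.35)(0.1050) = 0.30225
adj(I−A) = Cᵀ =
  [ 0.4550   0.1950   0.2600]
  [ 0.0075   0.4350   0.0375]
  [ 0.1050   0.0450   0.5250]
(I − A)⁻¹ = adj(I−A) / det(I−A) ≈
  [   1.5054     0.6452     0.8602]
  [   0.0248     1.4392     0.1241]
  [   0.3474     0.1489     1.7370]
x = (I − A)⁻¹ d = adj(I−A)·d / det(I−A), with det(I−A) = 0.30225:
  x_1 = (0.4550·80 + 0.1950·220 + 0.2600·120) / 0.30225 = 110.50 / 0.30225 ≈ 365.59
  x_2 = (0.0075·80 + 0.4350·220 + 0.0375·120) / 0.30225 = 100.80 / 0.30225 ≈ 333.50
  x_3 = (0.1050·80 + 0.0450·220 + 0.5250·120) / 0.30225 = 81.30 / 0.30225 ≈ 268.98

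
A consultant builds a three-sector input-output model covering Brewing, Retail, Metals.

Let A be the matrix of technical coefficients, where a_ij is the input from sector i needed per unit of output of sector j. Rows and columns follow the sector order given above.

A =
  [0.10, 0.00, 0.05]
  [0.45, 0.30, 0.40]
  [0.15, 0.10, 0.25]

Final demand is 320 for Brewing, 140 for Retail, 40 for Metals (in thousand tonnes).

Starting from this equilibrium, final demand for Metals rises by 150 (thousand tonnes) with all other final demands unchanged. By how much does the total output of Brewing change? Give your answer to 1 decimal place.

Δx_1 = 12.2

I − A =
  [   0.90     0.00    -0.05]
  [  -0.45     0.70    -0.40]
  [  -0.15    -0.10     0.75]
Cofactors of I−A, C_ij = (−1)^(i+j)·(minor ij) (rows/columns in the sector order above):
  C_11 = (0.70)(0.75) − (-0.40)(-0.10) = 0.4850
  C_12 = −[(-0.45)(0.75) − (-0.40)(-0.15)] = 0.3975
  C_13 = (-0.45)(-0.10) − (0.70)(-0.15) = 0.1500
  C_21 = −[(0.00)(0.75) − (-0.05)(-0.10)] = 0.0050
  C_22 = (0.90)(0.75) − (-0.05)(-0.15) = 0.6675
  C_23 = −[(0.90)(-0.10) − (0.00)(-0.15)] = 0.0900
  C_31 = (0.00)(-0.40) − (-0.05)(0.70) = 0.0350
  C_32 = −[(0.90)(-0.40) − (-0.05)(-0.45)] = 0.3825
  C_33 = (0.90)(0.70) − (0.00)(-0.45) = 0.6300
det(I−A) = Σ_j (I−A)_1j·C_1j = (0.90)(0.4850) + (0.00)(0.3975) + (-0.05)(0.1500) = 0.4290
adj(I−A) = Cᵀ =
  [ 0.4850   0.0050   0.0350]
  [ 0.3975   0.6675   0.3825]
  [ 0.1500   0.0900   0.6300]
(I − A)⁻¹ = adj(I−A) / det(I−A) ≈
  [   1.1305     0.0117     0.0816]
  [   0.9266     1.5559     0.8916]
  [   0.3497     0.2098     1.4685]
Δx = (I − A)⁻¹ Δd with Δd having +150 in the Metals component and 0 elsewhere.
So Δx_1 = L_13 · (+150), where L_13 = adj(I−A)_13 / det(I−A) = 0.0350 / 0.4290.
Δx_1 = 0.0350 × (+150) / 0.4290 = 5.25 / 0.4290 ≈ 12.2.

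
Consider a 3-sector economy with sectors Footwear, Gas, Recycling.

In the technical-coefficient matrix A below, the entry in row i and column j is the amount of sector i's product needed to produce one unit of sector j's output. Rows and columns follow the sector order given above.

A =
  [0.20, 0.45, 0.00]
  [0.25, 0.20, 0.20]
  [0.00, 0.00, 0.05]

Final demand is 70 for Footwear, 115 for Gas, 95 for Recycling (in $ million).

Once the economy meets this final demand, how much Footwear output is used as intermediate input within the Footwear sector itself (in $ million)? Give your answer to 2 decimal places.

z_11 = 44.27

I − A =
  [   0.80    -0.45     0.00]
  [  -0.25     0.80    -0.20]
  [   0.00     0.00     0.95]
Cofactors of I−A, C_ij = (−1)^(i+j)·(minor ij) (rows/columns in the sector order above):
  C_11 = (0.80)(0.95) − (-0.20)(0.00) = 0.7600
  C_12 = −[(-0.25)(0.95) − (-0.20)(0.00)] = 0.2375
  C_13 = (-0.25)(0.00) − (0.80)(0.00) = 0.0000
  C_21 = −[(-0.45)(0.95) − (0.00)(0.00)] = 0.4275
  C_22 = (0.80)(0.95) − (0.00)(0.00) = 0.7600
  C_23 = −[(0.80)(0.00) − (-0.45)(0.00)] = 0.0000
  C_31 = (-0.45)(-0.20) − (0.00)(0.80) = 0.0900
  C_32 = −[(0.80)(-0.20) − (0.00)(-0.25)] = 0.1600
  C_33 = (0.80)(0.80) − (-0.45)(-0.25) = 0.5275
det(I−A) = Σ_j (I−A)_1j·C_1j = (0.80)(0.7600) + (-0.45)(0.2375) + (0.00)(0.0000) = 0.501125
adj(I−A) = Cᵀ =
  [ 0.7600   0.4275   0.0900]
  [ 0.2375   0.7600   0.1600]
  [ 0.0000   0.0000   0.5275]
(I − A)⁻¹ = adj(I−A) / det(I−A) ≈
  [   1.5166     0.8531     0.1796]
  [   0.4739     1.5166     0.3193]
  [   0.0000     0.0000     1.0526]
First solve x = (I − A)⁻¹ d = adj(I−A)·d / det(I−A); in particular x_1 = (0.7600·70 + 0.4275·115 + 0.0900·95) / 0.501125 = 110.9125 / 0.501125 ≈ 221.3270.
Intermediate flow from 1 to 1: z_11 = a_11 · x_1 = 0.20 × 110.9125 / 0.501125 = 22.1825 / 0.501125 ≈ 44.27.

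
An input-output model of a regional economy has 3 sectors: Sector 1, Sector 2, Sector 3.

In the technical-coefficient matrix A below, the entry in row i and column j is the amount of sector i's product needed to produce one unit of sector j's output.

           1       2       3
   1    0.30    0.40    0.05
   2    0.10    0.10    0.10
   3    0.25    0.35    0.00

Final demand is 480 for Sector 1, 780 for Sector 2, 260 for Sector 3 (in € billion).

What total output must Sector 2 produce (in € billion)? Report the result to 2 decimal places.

I − A =
  [   0.70    -0.40    -0.05]
  [  -0.10     0.90    -0.10]
  [  -0.25    -0.35     1.00]
Cofactors of I−A, C_ij = (−1)^(i+j)·(minor ij) (rows/columns in the sector order above):
  C_11 = (0.90)(1.00) − (-0.10)(-0.35) = 0.8650
  C_12 = −[(-0.10)(1.00) − (-0.10)(-0.25)] = 0.1250
  C_13 = (-0.10)(-0.35) − (0.90)(-0.25) = 0.2600
  C_21 = −[(-0.40)(1.00) − (-0.05)(-0.35)] = 0.4175
  C_22 = (0.70)(1.00) − (-0.05)(-0.25) = 0.6875
  C_23 = −[(0.70)(-0.35) − (-0.40)(-0.25)] = 0.3450
  C_31 = (-0.40)(-0.10) − (-0.05)(0.90) = 0.0850
  C_32 = −[(0.70)(-0.10) − (-0.05)(-0.10)] = 0.0750
  C_33 = (0.70)(0.90) − (-0.40)(-0.10) = 0.5900
det(I−A) = Σ_j (I−A)_1j·C_1j = (0.70)(0.8650) + (-0.40)(0.1250) + (-0.05)(0.2600) = 0.5425
adj(I−A) = Cᵀ =
  [ 0.8650   0.4175   0.0850]
  [ 0.1250   0.6875   0.0750]
  [ 0.2600   0.3450   0.5900]
(I − A)⁻¹ = adj(I−A) / det(I−A) ≈
  [   1.5945     0.7696     0.1567]
  [   0.2304     1.2673     0.1382]
  [   0.4793     0.6359     1.0876]
x = (I − A)⁻¹ d = adj(I−A)·d / det(I−A), with det(I−A) = 0.5425:
  x_1 = (0.8650·480 + 0.4175·780 + 0.0850·260) / 0.5425 = 762.95 / 0.5425 ≈ 1406.36
  x_2 = (0.1250·480 + 0.6875·780 + 0.0750·260) / 0.5425 = 615.75 / 0.5425 ≈ 1135.02
  x_3 = (0.2600·480 + 0.3450·780 + 0.5900·260) / 0.5425 = 547.30 / 0.5425 ≈ 1008.85

x_2 = 1135.02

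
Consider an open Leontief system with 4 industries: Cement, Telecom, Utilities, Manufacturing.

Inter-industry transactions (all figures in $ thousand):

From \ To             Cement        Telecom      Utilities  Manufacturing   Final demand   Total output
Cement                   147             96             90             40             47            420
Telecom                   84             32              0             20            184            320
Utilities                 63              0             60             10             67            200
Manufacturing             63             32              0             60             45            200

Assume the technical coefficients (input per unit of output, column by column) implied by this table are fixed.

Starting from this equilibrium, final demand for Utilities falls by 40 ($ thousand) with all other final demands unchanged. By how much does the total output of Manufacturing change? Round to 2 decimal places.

Technical coefficients a_ij = z_ij / X_j:
  a_11 = 147/420 = 0.35, a_21 = 84/420 = 0.20, a_31 = 63/420 = 0.15, a_41 = 63/420 = 0.15
  a_12 = 96/320 = 0.30, a_22 = 32/320 = 0.10, a_32 = 0/320 = 0.00, a_42 = 32/320 = 0.10
  a_13 = 90/200 = 0.45, a_23 = 0/200 = 0.00, a_33 = 60/200 = 0.30, a_43 = 0/200 = 0.00
  a_14 = 40/200 = 0.20, a_24 = 20/200 = 0.10, a_34 = 10/200 = 0.05, a_44 = 60/200 = 0.30
I − A =
  [   0.65    -0.30    -0.45    -0.20]
  [  -0.20     0.90     0.00    -0.10]
  [  -0.15     0.00     0.70    -0.05]
  [  -0.15    -0.10     0.00     0.70]
Compute the cofactors C_ij = (−1)^(i+j)·(3×3 minor ij) of I−A; the adjugate is their transpose:
adj(I−A) = Cᵀ =
  [ 0.434000   0.163250   0.279000   0.167250]
  [ 0.108500   0.246875   0.069750   0.071250]
  [ 0.100750   0.040000   0.325500   0.057750]
  [ 0.108500   0.070250   0.069750   0.306750]
det(I−A) = Σ_j (I−A)_1j·C_1j = (0.65)(0.434000) + (-0.30)(0.108500) + (-0.45)(0.100750) + (-0.20)(0.108500) = 0.1825125
(I − A)⁻¹ = adj(I−A) / det(I−A) ≈
  [   2.3779     0.8945     1.5287     0.9164]
  [   0.5945     1.3526     0.3822     0.3904]
  [   0.5520     0.2192     1.7834     0.3164]
  [   0.5945     0.3849     0.3822     1.6807]
Δx = (I − A)⁻¹ Δd with Δd having -40 in the Utilities component and 0 elsewhere.
So Δx_4 = L_43 · (-40), where L_43 = adj(I−A)_43 / det(I−A) = 0.069750 / 0.1825125.
Δx_4 = 0.069750 × (-40) / 0.1825125 = -2.79 / 0.1825125 ≈ -15.29.

Δx_4 = -15.29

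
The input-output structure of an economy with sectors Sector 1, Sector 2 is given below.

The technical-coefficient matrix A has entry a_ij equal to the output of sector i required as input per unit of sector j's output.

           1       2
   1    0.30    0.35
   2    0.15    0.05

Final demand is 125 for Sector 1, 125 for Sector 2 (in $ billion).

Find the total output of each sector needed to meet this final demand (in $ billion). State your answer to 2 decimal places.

x_1 = 265.31, x_2 = 173.47

I − A =
  [   0.70    -0.35]
  [  -0.15     0.95]
det(I−A) = (0.70)(0.95) − (-0.35)(-0.15) = 0.6125
adj(I−A) = [[0.95, 0.35], [0.15, 0.70]]
(I − A)⁻¹ = adj(I−A) / det(I−A) ≈
  [   1.5510     0.5714]
  [   0.2449     1.1429]
x = (I − A)⁻¹ d = adj(I−A)·d / det(I−A), with det(I−A) = 0.6125:
  x_1 = (0.95·125 + 0.35·125) / 0.6125 = 162.50 / 0.6125 ≈ 265.31
  x_2 = (0.15·125 + 0.70·125) / 0.6125 = 106.25 / 0.6125 ≈ 173.47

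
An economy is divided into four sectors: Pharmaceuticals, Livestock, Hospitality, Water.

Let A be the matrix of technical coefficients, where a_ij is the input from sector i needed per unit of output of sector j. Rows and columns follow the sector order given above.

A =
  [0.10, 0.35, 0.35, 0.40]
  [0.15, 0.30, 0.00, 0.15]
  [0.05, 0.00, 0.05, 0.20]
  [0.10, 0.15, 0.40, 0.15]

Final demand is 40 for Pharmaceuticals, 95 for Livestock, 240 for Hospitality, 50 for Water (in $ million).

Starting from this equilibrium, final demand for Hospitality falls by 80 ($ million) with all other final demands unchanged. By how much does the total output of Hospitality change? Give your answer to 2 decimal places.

I − A =
  [   0.90    -0.35    -0.35    -0.40]
  [  -0.15     0.70     0.00    -0.15]
  [  -0.05     0.00     0.95    -0.20]
  [  -0.10    -0.15    -0.40     0.85]
Compute the cofactors C_ij = (−1)^(i+j)·(3×3 minor ij) of I−A; the adjugate is their transpose:
adj(I−A) = Cᵀ =
  [ 0.487875   0.322125   0.333375   0.364875]
  [ 0.126375   0.586875   0.127875   0.193125]
  [ 0.047125   0.051875   0.428375   0.132125]
  [ 0.101875   0.165875   0.263375   0.536375]
det(I−A) = Σ_j (I−A)_1j·C_1j = (0.90)(0.487875) + (-0.35)(0.126375) + (-0.35)(0.047125) + (-0.40)(0.101875) = 0.3376125
(I − A)⁻¹ = adj(I−A) / det(I−A) ≈
  [   1.4451     0.9541     0.9874     1.0808]
  [   0.3743     1.7383     0.3788     0.5720]
  [   0.1396     0.1537     1.2688     0.3914]
  [   0.3018     0.4913     0.7801     1.5887]
Δx = (I − A)⁻¹ Δd with Δd having -80 in the Hospitality component and 0 elsewhere.
So Δx_3 = L_33 · (-80), where L_33 = adj(I−A)_33 / det(I−A) = 0.428375 / 0.3376125.
Δx_3 = 0.428375 × (-80) / 0.3376125 = -34.27 / 0.3376125 ≈ -101.51.

Δx_3 = -101.51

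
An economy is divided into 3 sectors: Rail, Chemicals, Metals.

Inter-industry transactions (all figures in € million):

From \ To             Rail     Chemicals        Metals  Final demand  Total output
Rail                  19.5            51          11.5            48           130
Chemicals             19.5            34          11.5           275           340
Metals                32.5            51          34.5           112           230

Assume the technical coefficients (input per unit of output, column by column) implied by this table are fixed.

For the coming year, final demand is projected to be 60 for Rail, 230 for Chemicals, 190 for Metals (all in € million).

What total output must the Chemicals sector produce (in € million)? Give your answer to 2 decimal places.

x_2 = 296.81

Technical coefficients a_ij = z_ij / X_j:
  a_11 = 19.5/130 = 0.15, a_21 = 19.5/130 = 0.15, a_31 = 32.5/130 = 0.25
  a_12 = 51/340 = 0.15, a_22 = 34/340 = 0.10, a_32 = 51/340 = 0.15
  a_13 = 11.5/230 = 0.05, a_23 = 11.5/230 = 0.05, a_33 = 34.5/230 = 0.15
I − A =
  [   0.85    -0.15    -0.05]
  [  -0.15     0.90    -0.05]
  [  -0.25    -0.15     0.85]
Cofactors of I−A, C_ij = (−1)^(i+j)·(minor ij) (rows/columns in the sector order above):
  C_11 = (0.90)(0.85) − (-0.05)(-0.15) = 0.7575
  C_12 = −[(-0.15)(0.85) − (-0.05)(-0.25)] = 0.1400
  C_13 = (-0.15)(-0.15) − (0.90)(-0.25) = 0.2475
  C_21 = −[(-0.15)(0.85) − (-0.05)(-0.15)] = 0.1350
  C_22 = (0.85)(0.85) − (-0.05)(-0.25) = 0.7100
  C_23 = −[(0.85)(-0.15) − (-0.15)(-0.25)] = 0.1650
  C_31 = (-0.15)(-0.05) − (-0.05)(0.90) = 0.0525
  C_32 = −[(0.85)(-0.05) − (-0.05)(-0.15)] = 0.0500
  C_33 = (0.85)(0.90) − (-0.15)(-0.15) = 0.7425
det(I−A) = Σ_j (I−A)_1j·C_1j = (0.85)(0.7575) + (-0.15)(0.1400) + (-0.05)(0.2475) = 0.6105
adj(I−A) = Cᵀ =
  [ 0.7575   0.1350   0.0525]
  [ 0.1400   0.7100   0.0500]
  [ 0.2475   0.1650   0.7425]
(I − A)⁻¹ = adj(I−A) / det(I−A) ≈
  [   1.2408     0.2211     0.0860]
  [   0.2293     1.1630     0.0819]
  [   0.4054     0.2703     1.2162]
x = (I − A)⁻¹ d = adj(I−A)·d / det(I−A), with det(I−A) = 0.6105:
  x_1 = (0.7575·60 + 0.1350·230 + 0.0525·190) / 0.6105 = 86.475 / 0.6105 ≈ 141.65
  x_2 = (0.1400·60 + 0.7100·230 + 0.0500·190) / 0.6105 = 181.20 / 0.6105 ≈ 296.81
  x_3 = (0.2475·60 + 0.1650·230 + 0.7425·190) / 0.6105 = 193.875 / 0.6105 ≈ 317.57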